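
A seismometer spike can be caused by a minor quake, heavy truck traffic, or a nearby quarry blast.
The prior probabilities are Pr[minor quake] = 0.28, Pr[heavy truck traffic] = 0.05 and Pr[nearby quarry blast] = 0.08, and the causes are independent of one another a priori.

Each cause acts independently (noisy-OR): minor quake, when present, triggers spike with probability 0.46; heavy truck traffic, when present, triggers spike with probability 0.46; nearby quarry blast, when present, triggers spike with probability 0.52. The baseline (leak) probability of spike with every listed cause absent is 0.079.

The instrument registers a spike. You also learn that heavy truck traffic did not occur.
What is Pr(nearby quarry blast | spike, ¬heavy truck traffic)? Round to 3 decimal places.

Pr(nearby quarry blast | spike, ¬heavy truck traffic) ≈ 0.213

Under noisy-OR, P(spike | causes) = 1 − (1−0.079)·∏(1−qᵢ) over the active causes.
By total probability over the 4 (minor quake, nearby quarry blast) configurations:
  P(spike | ¬heavy truck traffic) = 0.079*0.72*0.92 + 0.55792*0.72*0.08 + 0.50266*0.28*0.92 + 0.761277*0.28*0.08
        = 0.052330 + 0.032136 + 0.129485 + 0.017053 = 0.231004
Configurations with nearby quarry blast contribute 0.049189, so
  P(nearby quarry blast | spike, ¬heavy truck traffic) = 0.049189 / 0.231004 ≈ 0.213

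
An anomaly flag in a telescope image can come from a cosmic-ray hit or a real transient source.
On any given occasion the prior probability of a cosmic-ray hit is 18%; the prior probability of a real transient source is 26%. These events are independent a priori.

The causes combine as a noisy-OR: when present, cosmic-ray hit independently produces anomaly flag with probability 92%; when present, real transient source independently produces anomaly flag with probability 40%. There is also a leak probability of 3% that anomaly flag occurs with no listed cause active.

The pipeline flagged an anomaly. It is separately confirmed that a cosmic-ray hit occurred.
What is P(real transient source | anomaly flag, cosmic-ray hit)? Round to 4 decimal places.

P(real transient source | anomaly flag, cosmic-ray hit) ≈ 0.2664

Under noisy-OR, P(anomaly flag | causes) = 1 − (1−0.03)·∏(1−qᵢ) over the active causes.
By total probability over both values of real transient source:
  P(anomaly flag | cosmic-ray hit) = 0.9224×0.74 + 0.95344×0.26
        = 0.682576 + 0.247894 = 0.930470
Configurations with real transient source contribute 0.247894, so
  P(real transient source | anomaly flag, cosmic-ray hit) = 0.247894 / 0.930470 ≈ 0.2664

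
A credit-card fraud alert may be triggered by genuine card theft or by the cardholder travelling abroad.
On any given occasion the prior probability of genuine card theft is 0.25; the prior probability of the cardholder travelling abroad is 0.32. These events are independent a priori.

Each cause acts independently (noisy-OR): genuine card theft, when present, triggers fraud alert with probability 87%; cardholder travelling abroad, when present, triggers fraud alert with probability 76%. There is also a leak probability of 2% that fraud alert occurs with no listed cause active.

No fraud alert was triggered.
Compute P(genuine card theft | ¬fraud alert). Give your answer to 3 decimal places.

P(genuine card theft | ¬fraud alert) ≈ 0.042

Under noisy-OR, P(fraud alert | causes) = 1 − (1−0.02)·∏(1−qᵢ) over the active causes.
Numerator (weight on configurations with genuine card theft): 0.021658 + 0.002446 = 0.024104
Denominator P(¬fraud alert): 0.98·0.75·0.68 + 0.2352·0.75·0.32 + 0.1274·0.25·0.68 + 0.030576·0.25·0.32 = 0.580352
P(genuine card theft | ¬fraud alert) = 0.024104/0.580352 ≈ 0.042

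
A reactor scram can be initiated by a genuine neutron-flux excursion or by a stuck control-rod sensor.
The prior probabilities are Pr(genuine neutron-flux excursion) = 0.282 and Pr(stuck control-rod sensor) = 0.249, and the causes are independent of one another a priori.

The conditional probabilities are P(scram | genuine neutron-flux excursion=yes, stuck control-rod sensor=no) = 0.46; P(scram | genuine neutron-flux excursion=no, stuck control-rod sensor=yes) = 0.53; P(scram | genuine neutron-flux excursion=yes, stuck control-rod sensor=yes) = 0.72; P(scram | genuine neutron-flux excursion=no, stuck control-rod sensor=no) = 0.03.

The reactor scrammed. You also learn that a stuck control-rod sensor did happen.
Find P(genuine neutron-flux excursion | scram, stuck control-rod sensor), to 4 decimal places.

P(scram | stuck control-rod sensor) = 0.53·0.718 + 0.72·0.282 = 0.380540 + 0.203040 = 0.583580
Of this, 0.203040 comes from 0.72·0.282 (the genuine neutron-flux excursion=true cases).
Hence the posterior is 0.203040/0.583580 ≈ 0.3479.

P(genuine neutron-flux excursion | scram, stuck control-rod sensor) ≈ 0.3479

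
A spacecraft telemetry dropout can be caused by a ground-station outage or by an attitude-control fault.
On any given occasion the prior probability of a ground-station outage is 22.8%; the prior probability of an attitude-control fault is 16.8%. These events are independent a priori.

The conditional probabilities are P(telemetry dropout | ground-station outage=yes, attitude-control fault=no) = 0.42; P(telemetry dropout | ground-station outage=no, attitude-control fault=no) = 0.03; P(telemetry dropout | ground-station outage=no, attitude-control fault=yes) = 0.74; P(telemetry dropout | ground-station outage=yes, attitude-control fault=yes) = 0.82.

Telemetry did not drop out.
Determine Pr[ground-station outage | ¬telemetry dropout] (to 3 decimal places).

Pr[ground-station outage | ¬telemetry dropout] ≈ 0.151

Sum P(¬telemetry dropout|·) weighted by the priors over the 4 (ground-station outage, attitude-control fault) configurations:
  P(¬telemetry dropout) = 0.97*0.772*0.832 + 0.26*0.772*0.168 + 0.58*0.228*0.832 + 0.18*0.228*0.168
        = 0.623035 + 0.033721 + 0.110024 + 0.006895 = 0.773675
Keeping only the ground-station outage-present terms gives 0.116919, so
  P(ground-station outage | ¬telemetry dropout) = 0.116919 / 0.773675 ≈ 0.151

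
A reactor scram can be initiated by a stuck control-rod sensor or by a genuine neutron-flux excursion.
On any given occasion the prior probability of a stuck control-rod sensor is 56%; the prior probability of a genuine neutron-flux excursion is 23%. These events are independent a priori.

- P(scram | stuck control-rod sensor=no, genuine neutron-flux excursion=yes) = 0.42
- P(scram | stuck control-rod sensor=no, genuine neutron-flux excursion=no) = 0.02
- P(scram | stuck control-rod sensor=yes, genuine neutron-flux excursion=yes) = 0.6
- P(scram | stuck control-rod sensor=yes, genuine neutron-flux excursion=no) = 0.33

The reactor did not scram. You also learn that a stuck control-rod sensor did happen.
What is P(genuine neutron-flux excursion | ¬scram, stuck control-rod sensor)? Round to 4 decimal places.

P(genuine neutron-flux excursion | ¬scram, stuck control-rod sensor) ≈ 0.1513

Weight on genuine neutron-flux excursion=true, given the evidence: 0.4×0.23 = 0.092000
Normalizer over all consistent configurations: 0.67×0.77 + 0.4×0.23 = 0.607900
Posterior = 0.092000 / 0.607900 ≈ 0.1513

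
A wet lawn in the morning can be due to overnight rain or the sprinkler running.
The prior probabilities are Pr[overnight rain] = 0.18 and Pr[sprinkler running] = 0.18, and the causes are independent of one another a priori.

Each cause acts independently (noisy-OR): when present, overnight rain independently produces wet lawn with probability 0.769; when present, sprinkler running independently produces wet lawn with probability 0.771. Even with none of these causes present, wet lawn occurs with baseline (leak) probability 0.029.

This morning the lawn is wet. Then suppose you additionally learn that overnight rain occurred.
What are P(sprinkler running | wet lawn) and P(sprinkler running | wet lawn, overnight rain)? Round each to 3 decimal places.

Under noisy-OR, P(wet lawn | causes) = 1 − (1−0.029)·∏(1−qᵢ) over the active causes.
P(wet lawn) = 0.029*0.82*0.82 + 0.777641*0.82*0.18 + 0.775699*0.18*0.82 + 0.948635*0.18*0.18 = 0.019500 + 0.114780 + 0.114493 + 0.030736 = 0.279509
The sprinkler running-present share is 0.114780 + 0.030736 = 0.145516.
P(sprinkler running | wet lawn) = 0.145516 / 0.279509 ≈ 0.521

Now condition on the additional information:
Sum P(wet lawn|·) weighted by the priors over both values of sprinkler running:
  P(wet lawn | overnight rain) = 0.775699·0.82 + 0.948635·0.18
        = 0.636073 + 0.170754 = 0.806827
Configurations with sprinkler running contribute 0.170754, so
  P(sprinkler running | wet lawn, overnight rain) = 0.170754 / 0.806827 ≈ 0.212
This is intercausal reasoning (explaining away): once overnight rain accounts for the wet lawn, sprinkler running becomes less likely.

P(sprinkler running | wet lawn) ≈ 0.521; P(sprinkler running | wet lawn, overnight rain) ≈ 0.212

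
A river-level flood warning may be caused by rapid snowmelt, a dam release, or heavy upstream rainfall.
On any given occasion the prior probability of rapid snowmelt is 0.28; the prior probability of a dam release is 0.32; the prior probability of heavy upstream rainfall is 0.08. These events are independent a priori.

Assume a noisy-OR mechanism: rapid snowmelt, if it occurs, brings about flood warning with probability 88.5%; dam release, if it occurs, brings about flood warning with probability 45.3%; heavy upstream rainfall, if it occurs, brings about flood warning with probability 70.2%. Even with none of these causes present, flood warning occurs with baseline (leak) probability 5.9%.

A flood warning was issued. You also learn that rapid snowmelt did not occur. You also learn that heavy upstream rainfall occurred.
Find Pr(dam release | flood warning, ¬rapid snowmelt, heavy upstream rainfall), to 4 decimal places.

Under noisy-OR, P(flood warning | causes) = 1 − (1−0.059)·∏(1−qᵢ) over the active causes.
Numerator (weight on configurations with dam release): 0.846611·0.32 = 0.270916
The normalizing constant is 0.719582·0.68 + 0.846611·0.32 = 0.760232
P(dam release | flood warning, ¬rapid snowmelt, heavy upstream rainfall) = 0.270916/0.760232 ≈ 0.3564

Pr(dam release | flood warning, ¬rapid snowmelt, heavy upstream rainfall) ≈ 0.3564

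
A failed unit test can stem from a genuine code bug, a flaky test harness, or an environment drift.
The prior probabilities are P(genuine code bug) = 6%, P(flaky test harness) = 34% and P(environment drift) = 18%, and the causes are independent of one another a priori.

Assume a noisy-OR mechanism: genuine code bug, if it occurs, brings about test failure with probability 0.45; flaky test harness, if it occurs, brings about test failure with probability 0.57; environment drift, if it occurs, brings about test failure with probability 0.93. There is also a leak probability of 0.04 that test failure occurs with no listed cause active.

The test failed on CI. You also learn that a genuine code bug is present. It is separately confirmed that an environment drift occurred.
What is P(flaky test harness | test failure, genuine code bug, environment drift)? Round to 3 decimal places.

P(flaky test harness | test failure, genuine code bug, environment drift) ≈ 0.345

Under noisy-OR, P(test failure | causes) = 1 − (1−0.04)·∏(1−qᵢ) over the active causes.
By total probability over both values of flaky test harness:
  P(test failure | genuine code bug, environment drift) = 0.96304×0.66 + 0.984107×0.34
        = 0.635606 + 0.334596 = 0.970202
Keeping only the flaky test harness-present terms gives 0.334596, so
  P(flaky test harness | test failure, genuine code bug, environment drift) = 0.334596 / 0.970202 ≈ 0.345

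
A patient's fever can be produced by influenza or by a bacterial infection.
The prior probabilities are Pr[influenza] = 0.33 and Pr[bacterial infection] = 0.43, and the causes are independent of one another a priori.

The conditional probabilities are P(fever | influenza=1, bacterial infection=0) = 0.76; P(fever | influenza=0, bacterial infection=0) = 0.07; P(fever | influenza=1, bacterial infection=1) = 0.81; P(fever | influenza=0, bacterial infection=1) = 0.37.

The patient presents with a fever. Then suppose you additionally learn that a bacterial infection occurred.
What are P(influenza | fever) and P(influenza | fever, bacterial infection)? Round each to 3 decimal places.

Enumerate the 4 (influenza, bacterial infection) configurations and weight by the priors:
  P(fever) = 0.07·0.67·0.57 + 0.37·0.67·0.43 + 0.76·0.33·0.57 + 0.81·0.33·0.43
        = 0.026733 + 0.106597 + 0.142956 + 0.114939 = 0.391225
Keeping only the influenza-present terms gives 0.257895, so
  P(influenza | fever) = 0.257895 / 0.391225 ≈ 0.659

With the extra evidence:
Sum P(fever|·) weighted by the priors over both values of influenza:
  P(fever | bacterial infection) = 0.37×0.67 + 0.81×0.33
        = 0.247900 + 0.267300 = 0.515200
Configurations with influenza contribute 0.267300, so
  P(influenza | fever, bacterial infection) = 0.267300 / 0.515200 ≈ 0.519

P(influenza | fever) ≈ 0.659; P(influenza | fever, bacterial infection) ≈ 0.519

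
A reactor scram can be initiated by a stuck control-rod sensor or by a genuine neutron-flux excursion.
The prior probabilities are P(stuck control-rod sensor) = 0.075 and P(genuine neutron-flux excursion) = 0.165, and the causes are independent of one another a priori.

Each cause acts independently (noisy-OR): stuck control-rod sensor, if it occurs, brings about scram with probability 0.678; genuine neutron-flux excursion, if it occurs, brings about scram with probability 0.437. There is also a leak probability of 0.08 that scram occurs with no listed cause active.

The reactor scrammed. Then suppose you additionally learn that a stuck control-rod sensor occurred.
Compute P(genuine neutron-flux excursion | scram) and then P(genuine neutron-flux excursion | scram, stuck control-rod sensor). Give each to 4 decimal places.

Under noisy-OR, P(scram | causes) = 1 − (1−0.08)·∏(1−qᵢ) over the active causes.
By total probability over the 4 (stuck control-rod sensor, genuine neutron-flux excursion) configurations:
  P(scram) = 0.08*0.925*0.835 + 0.48204*0.925*0.165 + 0.70376*0.075*0.835 + 0.833217*0.075*0.165
        = 0.061790 + 0.073571 + 0.044073 + 0.010311 = 0.189745
Configurations with genuine neutron-flux excursion contribute 0.083882, so
  P(genuine neutron-flux excursion | scram) = 0.083882 / 0.189745 ≈ 0.4421

With the extra evidence:
By total probability over both values of genuine neutron-flux excursion:
  P(scram | stuck control-rod sensor) = 0.70376·0.835 + 0.833217·0.165
        = 0.587640 + 0.137481 = 0.725121
The terms with genuine neutron-flux excursion present sum to 0.137481, so
  P(genuine neutron-flux excursion | scram, stuck control-rod sensor) = 0.137481 / 0.725121 ≈ 0.1896

P(genuine neutron-flux excursion | scram) ≈ 0.4421; P(genuine neutron-flux excursion | scram, stuck control-rod sensor) ≈ 0.1896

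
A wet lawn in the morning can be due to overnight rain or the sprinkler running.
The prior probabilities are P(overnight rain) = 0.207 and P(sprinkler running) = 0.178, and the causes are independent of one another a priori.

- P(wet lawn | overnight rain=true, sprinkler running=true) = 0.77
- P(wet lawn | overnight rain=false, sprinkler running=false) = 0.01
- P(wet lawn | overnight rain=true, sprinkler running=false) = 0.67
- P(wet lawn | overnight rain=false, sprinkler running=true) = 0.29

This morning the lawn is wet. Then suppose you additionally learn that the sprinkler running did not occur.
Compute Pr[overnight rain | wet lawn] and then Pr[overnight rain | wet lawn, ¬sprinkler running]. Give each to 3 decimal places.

Numerator (weight on configurations with overnight rain): 0.114003 + 0.028371 = 0.142374
Denominator P(wet lawn): 0.01·0.793·0.822 + 0.29·0.793·0.178 + 0.67·0.207·0.822 + 0.77·0.207·0.178 = 0.189827
P(overnight rain | wet lawn) = 0.142374/0.189827 ≈ 0.750

Now also conditioning on sprinkler running≠true:
By total probability over both values of overnight rain:
  P(wet lawn | ¬sprinkler running) = 0.01·0.793 + 0.67·0.207
        = 0.007930 + 0.138690 = 0.146620
Configurations with overnight rain contribute 0.138690, so
  P(overnight rain | wet lawn, ¬sprinkler running) = 0.138690 / 0.146620 ≈ 0.946

Pr[overnight rain | wet lawn] ≈ 0.750; Pr[overnight rain | wet lawn, ¬sprinkler running] ≈ 0.946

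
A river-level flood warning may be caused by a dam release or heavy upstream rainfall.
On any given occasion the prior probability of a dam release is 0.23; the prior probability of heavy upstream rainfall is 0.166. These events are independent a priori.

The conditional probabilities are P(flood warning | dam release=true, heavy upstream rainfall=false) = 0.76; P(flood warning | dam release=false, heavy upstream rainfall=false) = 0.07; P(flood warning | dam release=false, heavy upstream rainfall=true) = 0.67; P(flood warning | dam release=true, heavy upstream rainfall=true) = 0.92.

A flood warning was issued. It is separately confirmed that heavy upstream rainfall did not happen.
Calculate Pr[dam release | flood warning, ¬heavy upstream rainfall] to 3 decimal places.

Pr[dam release | flood warning, ¬heavy upstream rainfall] ≈ 0.764

Enumerate both values of dam release and weight by the priors:
  P(flood warning | ¬heavy upstream rainfall) = 0.07×0.77 + 0.76×0.23
        = 0.053900 + 0.174800 = 0.228700
Configurations with dam release contribute 0.174800, so
  P(dam release | flood warning, ¬heavy upstream rainfall) = 0.174800 / 0.228700 ≈ 0.764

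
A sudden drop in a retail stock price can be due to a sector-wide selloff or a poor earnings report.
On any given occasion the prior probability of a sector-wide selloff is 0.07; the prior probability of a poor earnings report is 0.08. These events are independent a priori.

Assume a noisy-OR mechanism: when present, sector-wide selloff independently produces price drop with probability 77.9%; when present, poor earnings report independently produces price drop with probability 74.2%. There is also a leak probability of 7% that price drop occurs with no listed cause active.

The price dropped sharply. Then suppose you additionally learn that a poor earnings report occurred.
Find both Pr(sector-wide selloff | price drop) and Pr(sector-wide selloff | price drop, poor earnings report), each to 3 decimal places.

Under noisy-OR, P(price drop | causes) = 1 − (1−0.07)·∏(1−qᵢ) over the active causes.
P(price drop) = 0.07*0.93*0.92 + 0.76006*0.93*0.08 + 0.79447*0.07*0.92 + 0.946973*0.07*0.08 = 0.059892 + 0.056548 + 0.051164 + 0.005303 = 0.172907
Of this, 0.056467 comes from 0.051164 + 0.005303 (the sector-wide selloff=true cases).
Hence the posterior is 0.056467/0.172907 ≈ 0.327.

Now also conditioning on poor earnings report=true:
For the numerator, keep only sector-wide selloff=true terms: 0.946973·0.07 = 0.066288
Denominator P(price drop | poor earnings report): 0.76006·0.93 + 0.946973·0.07 = 0.773144
P(sector-wide selloff | price drop, poor earnings report) = 0.066288/0.773144 ≈ 0.086
The drop from 0.327 to 0.086 is the explaining-away (discounting) effect.

Pr(sector-wide selloff | price drop) ≈ 0.327; Pr(sector-wide selloff | price drop, poor earnings report) ≈ 0.086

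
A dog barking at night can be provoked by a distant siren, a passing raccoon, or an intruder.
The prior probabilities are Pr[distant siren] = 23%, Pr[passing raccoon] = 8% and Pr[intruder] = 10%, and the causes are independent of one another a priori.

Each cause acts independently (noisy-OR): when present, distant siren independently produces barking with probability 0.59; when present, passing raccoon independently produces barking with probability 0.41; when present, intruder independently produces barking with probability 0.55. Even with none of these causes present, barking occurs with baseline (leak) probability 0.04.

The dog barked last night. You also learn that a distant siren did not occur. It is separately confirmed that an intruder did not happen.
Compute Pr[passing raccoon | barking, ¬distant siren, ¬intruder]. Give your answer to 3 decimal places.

Under noisy-OR, P(barking | causes) = 1 − (1−0.04)·∏(1−qᵢ) over the active causes.
Sum P(barking|·) weighted by the priors over both values of passing raccoon:
  P(barking | ¬distant siren, ¬intruder) = 0.04*0.92 + 0.4336*0.08
        = 0.036800 + 0.034688 = 0.071488
The terms with passing raccoon present sum to 0.034688, so
  P(passing raccoon | barking, ¬distant siren, ¬intruder) = 0.034688 / 0.071488 ≈ 0.485

Pr[passing raccoon | barking, ¬distant siren, ¬intruder] ≈ 0.485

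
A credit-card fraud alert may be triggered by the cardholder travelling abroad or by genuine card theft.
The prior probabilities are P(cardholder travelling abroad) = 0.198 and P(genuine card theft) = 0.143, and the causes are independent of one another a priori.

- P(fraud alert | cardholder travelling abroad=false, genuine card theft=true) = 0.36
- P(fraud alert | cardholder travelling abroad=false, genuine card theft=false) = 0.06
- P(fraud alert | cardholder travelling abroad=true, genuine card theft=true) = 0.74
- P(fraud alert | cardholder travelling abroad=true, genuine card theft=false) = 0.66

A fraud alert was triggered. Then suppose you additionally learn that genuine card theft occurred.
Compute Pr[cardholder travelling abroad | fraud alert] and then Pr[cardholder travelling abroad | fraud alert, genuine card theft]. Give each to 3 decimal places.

P(fraud alert) = 0.06*0.802*0.857 + 0.36*0.802*0.143 + 0.66*0.198*0.857 + 0.74*0.198*0.143 = 0.041239 + 0.041287 + 0.111993 + 0.020952 = 0.215471
Of this, 0.132945 comes from 0.111993 + 0.020952 (the cardholder travelling abroad=true cases).
P(cardholder travelling abroad | fraud alert) = 0.132945 / 0.215471 ≈ 0.617

With the extra evidence:
By total probability over both values of cardholder travelling abroad:
  P(fraud alert | genuine card theft) = 0.36*0.802 + 0.74*0.198
        = 0.288720 + 0.146520 = 0.435240
Configurations with cardholder travelling abroad contribute 0.146520, so
  P(cardholder travelling abroad | fraud alert, genuine card theft) = 0.146520 / 0.435240 ≈ 0.337
The drop from 0.617 to 0.337 is the explaining-away (discounting) effect.

Pr[cardholder travelling abroad | fraud alert] ≈ 0.617; Pr[cardholder travelling abroad | fraud alert, genuine card theft] ≈ 0.337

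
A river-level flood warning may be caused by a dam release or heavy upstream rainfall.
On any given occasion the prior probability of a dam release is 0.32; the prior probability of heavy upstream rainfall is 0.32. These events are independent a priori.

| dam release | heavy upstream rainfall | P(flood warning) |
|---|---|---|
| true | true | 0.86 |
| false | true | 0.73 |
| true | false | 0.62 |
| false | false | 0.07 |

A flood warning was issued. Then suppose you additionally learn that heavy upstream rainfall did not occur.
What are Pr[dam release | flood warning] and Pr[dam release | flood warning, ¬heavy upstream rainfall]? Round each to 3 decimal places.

Pr[dam release | flood warning] ≈ 0.538; Pr[dam release | flood warning, ¬heavy upstream rainfall] ≈ 0.807

P(flood warning) = 0.07×0.68×0.68 + 0.73×0.68×0.32 + 0.62×0.32×0.68 + 0.86×0.32×0.32 = 0.032368 + 0.158848 + 0.134912 + 0.088064 = 0.414192
Restricting to configurations with dam release present: 0.134912 + 0.088064 = 0.222976.
So P(dam release | flood warning) = 0.222976/0.414192 ≈ 0.538.

With the extra evidence:
Weight on dam release=true, given the evidence: 0.62×0.32 = 0.198400
Denominator P(flood warning | ¬heavy upstream rainfall): 0.07×0.68 + 0.62×0.32 = 0.246000
Posterior = 0.198400 / 0.246000 ≈ 0.807
With heavy upstream rainfall excluded, dam release must carry more of the explanatory weight for the flood warning.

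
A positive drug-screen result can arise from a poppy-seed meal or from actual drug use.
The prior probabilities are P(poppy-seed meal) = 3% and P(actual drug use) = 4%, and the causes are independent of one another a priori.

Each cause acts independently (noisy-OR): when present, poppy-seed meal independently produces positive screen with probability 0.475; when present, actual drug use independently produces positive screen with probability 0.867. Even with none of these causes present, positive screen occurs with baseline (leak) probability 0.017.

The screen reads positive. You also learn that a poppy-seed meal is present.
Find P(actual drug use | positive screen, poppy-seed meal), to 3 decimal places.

Under noisy-OR, P(positive screen | causes) = 1 − (1−0.017)·∏(1−qᵢ) over the active causes.
Numerator (weight on configurations with actual drug use): 0.931362*0.04 = 0.037254
Normalizer over all consistent configurations: 0.483925*0.96 + 0.931362*0.04 = 0.501822
Posterior = 0.037254 / 0.501822 ≈ 0.074

P(actual drug use | positive screen, poppy-seed meal) ≈ 0.074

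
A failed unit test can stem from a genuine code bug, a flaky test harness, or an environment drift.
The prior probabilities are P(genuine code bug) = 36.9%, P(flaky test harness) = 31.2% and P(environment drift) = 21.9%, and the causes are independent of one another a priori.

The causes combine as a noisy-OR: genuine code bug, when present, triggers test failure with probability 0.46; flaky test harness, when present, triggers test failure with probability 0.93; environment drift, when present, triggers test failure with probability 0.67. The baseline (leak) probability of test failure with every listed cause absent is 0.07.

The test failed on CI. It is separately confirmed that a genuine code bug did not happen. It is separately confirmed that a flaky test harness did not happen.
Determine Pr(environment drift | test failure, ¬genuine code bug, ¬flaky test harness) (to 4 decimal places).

Under noisy-OR, P(test failure | causes) = 1 − (1−0.07)·∏(1−qᵢ) over the active causes.
Enumerate both values of environment drift and weight by the priors:
  P(test failure | ¬genuine code bug, ¬flaky test harness) = 0.07×0.781 + 0.6931×0.219
        = 0.054670 + 0.151789 = 0.206459
Configurations with environment drift contribute 0.151789, so
  P(environment drift | test failure, ¬genuine code bug, ¬flaky test harness) = 0.151789 / 0.206459 ≈ 0.7352

Pr(environment drift | test failure, ¬genuine code bug, ¬flaky test harness) ≈ 0.7352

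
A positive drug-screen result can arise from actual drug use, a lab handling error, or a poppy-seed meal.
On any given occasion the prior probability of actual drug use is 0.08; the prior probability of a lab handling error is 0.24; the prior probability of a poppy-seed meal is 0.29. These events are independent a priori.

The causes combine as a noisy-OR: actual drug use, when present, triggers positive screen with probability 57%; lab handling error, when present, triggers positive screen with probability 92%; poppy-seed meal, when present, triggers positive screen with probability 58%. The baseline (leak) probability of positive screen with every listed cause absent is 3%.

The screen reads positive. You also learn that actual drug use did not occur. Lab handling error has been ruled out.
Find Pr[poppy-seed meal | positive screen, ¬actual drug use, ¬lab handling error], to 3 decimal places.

Under noisy-OR, P(positive screen | causes) = 1 − (1−0.03)·∏(1−qᵢ) over the active causes.
Weight on poppy-seed meal=true, given the evidence: 0.5926*0.29 = 0.171854
The normalizing constant is 0.03*0.71 + 0.5926*0.29 = 0.193154
P(poppy-seed meal | positive screen, ¬actual drug use, ¬lab handling error) = 0.171854/0.193154 ≈ 0.890

Pr[poppy-seed meal | positive screen, ¬actual drug use, ¬lab handling error] ≈ 0.890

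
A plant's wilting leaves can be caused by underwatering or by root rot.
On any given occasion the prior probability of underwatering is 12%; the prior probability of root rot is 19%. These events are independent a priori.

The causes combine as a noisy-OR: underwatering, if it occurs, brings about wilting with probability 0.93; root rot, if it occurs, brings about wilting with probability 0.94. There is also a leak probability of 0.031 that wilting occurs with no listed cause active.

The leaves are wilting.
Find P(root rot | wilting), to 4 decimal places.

Under noisy-OR, P(wilting | causes) = 1 − (1−0.031)·∏(1−qᵢ) over the active causes.
By total probability over the 4 (underwatering, root rot) configurations:
  P(wilting) = 0.031*0.88*0.81 + 0.94186*0.88*0.19 + 0.93217*0.12*0.81 + 0.99593*0.12*0.19
        = 0.022097 + 0.157479 + 0.090607 + 0.022707 = 0.292890
Keeping only the root rot-present terms gives 0.180186, so
  P(root rot | wilting) = 0.180186 / 0.292890 ≈ 0.6152

P(root rot | wilting) ≈ 0.6152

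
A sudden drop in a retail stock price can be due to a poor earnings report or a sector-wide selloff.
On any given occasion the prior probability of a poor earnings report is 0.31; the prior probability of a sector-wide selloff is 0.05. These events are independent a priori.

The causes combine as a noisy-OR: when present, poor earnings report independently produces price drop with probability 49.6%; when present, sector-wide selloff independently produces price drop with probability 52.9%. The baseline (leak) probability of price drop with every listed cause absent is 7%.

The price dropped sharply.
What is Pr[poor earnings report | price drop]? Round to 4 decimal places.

Pr[poor earnings report | price drop] ≈ 0.7208

Under noisy-OR, P(price drop | causes) = 1 − (1−0.07)·∏(1−qᵢ) over the active causes.
P(price drop) = 0.07×0.69×0.95 + 0.56197×0.69×0.05 + 0.53128×0.31×0.95 + 0.779233×0.31×0.05 = 0.045885 + 0.019388 + 0.156462 + 0.012078 = 0.233813
The poor earnings report-present share is 0.156462 + 0.012078 = 0.168540.
Hence the posterior is 0.168540/0.233813 ≈ 0.7208.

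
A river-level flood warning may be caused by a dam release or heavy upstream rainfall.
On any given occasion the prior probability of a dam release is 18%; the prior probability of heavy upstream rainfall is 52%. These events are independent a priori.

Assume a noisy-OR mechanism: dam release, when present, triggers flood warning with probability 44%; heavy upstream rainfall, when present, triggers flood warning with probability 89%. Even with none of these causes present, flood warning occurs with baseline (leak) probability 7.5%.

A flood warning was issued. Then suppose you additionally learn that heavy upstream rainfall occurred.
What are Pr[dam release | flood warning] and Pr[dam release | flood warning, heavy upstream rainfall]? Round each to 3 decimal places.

Under noisy-OR, P(flood warning | causes) = 1 − (1−0.075)·∏(1−qᵢ) over the active causes.
Numerator (weight on configurations with dam release): 0.041645 + 0.088267 = 0.129912
The normalizing constant is 0.075·0.82·0.48 + 0.89825·0.82·0.52 + 0.482·0.18·0.48 + 0.94302·0.18·0.52 = 0.542446
Posterior = 0.129912 / 0.542446 ≈ 0.239

Now also conditioning on heavy upstream rainfall=true:
Numerator (weight on configurations with dam release): 0.94302×0.18 = 0.169744
Denominator P(flood warning | heavy upstream rainfall): 0.89825×0.82 + 0.94302×0.18 = 0.906309
P(dam release | flood warning, heavy upstream rainfall) = 0.169744/0.906309 ≈ 0.187
Conditioning on heavy upstream rainfall lowers the posterior on dam release: the classic explaining-away effect in a common-effect structure.

Pr[dam release | flood warning] ≈ 0.239; Pr[dam release | flood warning, heavy upstream rainfall] ≈ 0.187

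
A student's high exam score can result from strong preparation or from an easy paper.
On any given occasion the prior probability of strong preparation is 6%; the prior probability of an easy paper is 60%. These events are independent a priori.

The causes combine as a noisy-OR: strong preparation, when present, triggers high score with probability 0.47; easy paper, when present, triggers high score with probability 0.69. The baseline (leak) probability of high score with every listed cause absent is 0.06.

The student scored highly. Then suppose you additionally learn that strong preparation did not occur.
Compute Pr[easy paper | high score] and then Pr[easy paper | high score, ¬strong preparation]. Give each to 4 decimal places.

Under noisy-OR, P(high score | causes) = 1 − (1−0.06)·∏(1−qᵢ) over the active causes.
P(high score) = 0.06*0.94*0.4 + 0.7086*0.94*0.6 + 0.5018*0.06*0.4 + 0.845558*0.06*0.6 = 0.022560 + 0.399650 + 0.012043 + 0.030440 = 0.464693
Restricting to configurations with easy paper present: 0.399650 + 0.030440 = 0.430090.
Hence the posterior is 0.430090/0.464693 ≈ 0.9255.

Now also conditioning on strong preparation≠true:
Enumerate both values of easy paper and weight by the priors:
  P(high score | ¬strong preparation) = 0.06*0.4 + 0.7086*0.6
        = 0.024000 + 0.425160 = 0.449160
The terms with easy paper present sum to 0.425160, so
  P(easy paper | high score, ¬strong preparation) = 0.425160 / 0.449160 ≈ 0.9466

Pr[easy paper | high score] ≈ 0.9255; Pr[easy paper | high score, ¬strong preparation] ≈ 0.9466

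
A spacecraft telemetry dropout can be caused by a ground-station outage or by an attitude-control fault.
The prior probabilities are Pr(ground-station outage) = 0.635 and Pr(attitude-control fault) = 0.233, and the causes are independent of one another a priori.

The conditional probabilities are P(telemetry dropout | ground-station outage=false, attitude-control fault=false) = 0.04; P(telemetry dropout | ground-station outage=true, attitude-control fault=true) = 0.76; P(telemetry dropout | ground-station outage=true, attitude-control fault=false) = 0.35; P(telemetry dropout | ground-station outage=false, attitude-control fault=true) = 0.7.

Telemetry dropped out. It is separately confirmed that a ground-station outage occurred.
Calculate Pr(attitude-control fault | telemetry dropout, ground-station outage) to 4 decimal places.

Weight on attitude-control fault=true, given the evidence: 0.76·0.233 = 0.177080
The normalizing constant is 0.35·0.767 + 0.76·0.233 = 0.445530
Posterior = 0.177080 / 0.445530 ≈ 0.3975

Pr(attitude-control fault | telemetry dropout, ground-station outage) ≈ 0.3975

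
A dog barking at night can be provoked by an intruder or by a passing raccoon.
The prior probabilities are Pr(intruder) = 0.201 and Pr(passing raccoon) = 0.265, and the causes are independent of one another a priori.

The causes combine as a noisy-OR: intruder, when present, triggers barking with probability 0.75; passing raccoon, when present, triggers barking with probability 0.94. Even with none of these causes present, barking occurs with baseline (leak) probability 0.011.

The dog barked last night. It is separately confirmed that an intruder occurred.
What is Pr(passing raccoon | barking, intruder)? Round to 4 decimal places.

Pr(passing raccoon | barking, intruder) ≈ 0.3206

Under noisy-OR, P(barking | causes) = 1 − (1−0.011)·∏(1−qᵢ) over the active causes.
P(barking | intruder) = 0.75275·0.735 + 0.985165·0.265 = 0.553271 + 0.261069 = 0.814340
The passing raccoon-present share is 0.985165·0.265 = 0.261069.
Hence the posterior is 0.261069/0.814340 ≈ 0.3206.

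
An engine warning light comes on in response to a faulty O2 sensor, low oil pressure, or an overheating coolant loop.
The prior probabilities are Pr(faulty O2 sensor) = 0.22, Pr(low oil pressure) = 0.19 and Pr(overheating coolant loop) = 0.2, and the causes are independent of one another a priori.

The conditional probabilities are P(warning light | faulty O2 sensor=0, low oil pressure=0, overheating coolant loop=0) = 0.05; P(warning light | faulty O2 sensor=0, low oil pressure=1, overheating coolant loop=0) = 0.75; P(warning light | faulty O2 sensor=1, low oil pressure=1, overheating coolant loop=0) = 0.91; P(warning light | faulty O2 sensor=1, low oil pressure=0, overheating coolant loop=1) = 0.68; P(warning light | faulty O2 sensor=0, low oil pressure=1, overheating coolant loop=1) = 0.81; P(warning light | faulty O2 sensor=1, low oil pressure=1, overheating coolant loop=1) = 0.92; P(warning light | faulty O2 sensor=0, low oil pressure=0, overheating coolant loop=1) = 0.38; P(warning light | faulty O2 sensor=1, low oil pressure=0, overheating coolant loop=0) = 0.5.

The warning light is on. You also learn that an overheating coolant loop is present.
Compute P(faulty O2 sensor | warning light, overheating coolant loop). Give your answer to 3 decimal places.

P(warning light | overheating coolant loop) = 0.38×0.78×0.81 + 0.81×0.78×0.19 + 0.68×0.22×0.81 + 0.92×0.22×0.19 = 0.240084 + 0.120042 + 0.121176 + 0.038456 = 0.519758
Of this, 0.159632 comes from 0.121176 + 0.038456 (the faulty O2 sensor=true cases).
So P(faulty O2 sensor | warning light, overheating coolant loop) = 0.159632/0.519758 ≈ 0.307.

P(faulty O2 sensor | warning light, overheating coolant loop) ≈ 0.307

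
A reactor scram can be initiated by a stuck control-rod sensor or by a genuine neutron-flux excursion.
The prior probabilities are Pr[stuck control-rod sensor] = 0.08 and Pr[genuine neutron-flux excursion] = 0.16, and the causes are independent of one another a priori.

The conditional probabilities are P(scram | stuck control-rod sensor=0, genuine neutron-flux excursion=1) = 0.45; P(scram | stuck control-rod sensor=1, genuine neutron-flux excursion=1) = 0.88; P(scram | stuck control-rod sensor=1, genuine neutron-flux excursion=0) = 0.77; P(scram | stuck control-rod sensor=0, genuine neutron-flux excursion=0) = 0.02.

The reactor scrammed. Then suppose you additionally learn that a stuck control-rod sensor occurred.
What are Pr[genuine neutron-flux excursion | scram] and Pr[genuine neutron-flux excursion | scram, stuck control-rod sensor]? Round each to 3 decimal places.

Pr[genuine neutron-flux excursion | scram] ≈ 0.536; Pr[genuine neutron-flux excursion | scram, stuck control-rod sensor] ≈ 0.179

P(scram) = 0.02*0.92*0.84 + 0.45*0.92*0.16 + 0.77*0.08*0.84 + 0.88*0.08*0.16 = 0.015456 + 0.066240 + 0.051744 + 0.011264 = 0.144704
Restricting to configurations with genuine neutron-flux excursion present: 0.066240 + 0.011264 = 0.077504.
So P(genuine neutron-flux excursion | scram) = 0.077504/0.144704 ≈ 0.536.

Now condition on the additional information:
Sum P(scram|·) weighted by the priors over both values of genuine neutron-flux excursion:
  P(scram | stuck control-rod sensor) = 0.77*0.84 + 0.88*0.16
        = 0.646800 + 0.140800 = 0.787600
Configurations with genuine neutron-flux excursion contribute 0.140800, so
  P(genuine neutron-flux excursion | scram, stuck control-rod sensor) = 0.140800 / 0.787600 ≈ 0.179
The drop from 0.536 to 0.179 is the explaining-away (discounting) effect.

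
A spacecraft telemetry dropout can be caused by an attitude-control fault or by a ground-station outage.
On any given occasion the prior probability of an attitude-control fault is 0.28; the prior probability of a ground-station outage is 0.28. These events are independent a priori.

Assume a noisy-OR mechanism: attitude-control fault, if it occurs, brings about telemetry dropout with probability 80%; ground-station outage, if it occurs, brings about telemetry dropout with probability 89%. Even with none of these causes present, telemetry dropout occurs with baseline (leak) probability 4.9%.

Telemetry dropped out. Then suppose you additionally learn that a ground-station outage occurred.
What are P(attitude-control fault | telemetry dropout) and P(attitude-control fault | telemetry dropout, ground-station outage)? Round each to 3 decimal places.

Under noisy-OR, P(telemetry dropout | causes) = 1 − (1−0.049)·∏(1−qᵢ) over the active causes.
P(telemetry dropout) = 0.049*0.72*0.72 + 0.89539*0.72*0.28 + 0.8098*0.28*0.72 + 0.979078*0.28*0.28 = 0.025402 + 0.180511 + 0.163256 + 0.076760 = 0.445929
The attitude-control fault-present share is 0.163256 + 0.076760 = 0.240016.
So P(attitude-control fault | telemetry dropout) = 0.240016/0.445929 ≈ 0.538.

With the extra evidence:
P(telemetry dropout | ground-station outage) = 0.89539×0.72 + 0.979078×0.28 = 0.644681 + 0.274142 = 0.918823
The attitude-control fault-present share is 0.979078×0.28 = 0.274142.
P(attitude-control fault | telemetry dropout, ground-station outage) = 0.274142 / 0.918823 ≈ 0.298

P(attitude-control fault | telemetry dropout) ≈ 0.538; P(attitude-control fault | telemetry dropout, ground-station outage) ≈ 0.298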